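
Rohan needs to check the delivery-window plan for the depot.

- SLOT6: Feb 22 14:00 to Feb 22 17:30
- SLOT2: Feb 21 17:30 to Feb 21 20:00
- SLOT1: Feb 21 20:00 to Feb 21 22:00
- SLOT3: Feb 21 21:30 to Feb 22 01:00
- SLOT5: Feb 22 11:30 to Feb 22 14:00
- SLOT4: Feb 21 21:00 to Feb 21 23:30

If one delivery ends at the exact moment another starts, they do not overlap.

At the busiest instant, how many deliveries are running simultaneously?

3

Walk through starts and ends in time order (an end at T is processed before a start at T):
Feb 21 17:30 start SLOT2 → 1
Feb 21 20:00 end SLOT2 → 0
Feb 21 20:00 start SLOT1 → 1
Feb 21 21:00 start SLOT4 → 2
Feb 21 21:30 start SLOT3 → 3
Feb 21 22:00 end SLOT1 → 2
Feb 21 23:30 end SLOT4 → 1
Feb 22 01:00 end SLOT3 → 0
Feb 22 11:30 start SLOT5 → 1
Feb 22 14:00 end SLOT5 → 0
Feb 22 14:00 start SLOT6 → 1
Feb 22 17:30 end SLOT6 → 0
Peak is 3, at Feb 21 21:30 (SLOT1, SLOT3, SLOT4).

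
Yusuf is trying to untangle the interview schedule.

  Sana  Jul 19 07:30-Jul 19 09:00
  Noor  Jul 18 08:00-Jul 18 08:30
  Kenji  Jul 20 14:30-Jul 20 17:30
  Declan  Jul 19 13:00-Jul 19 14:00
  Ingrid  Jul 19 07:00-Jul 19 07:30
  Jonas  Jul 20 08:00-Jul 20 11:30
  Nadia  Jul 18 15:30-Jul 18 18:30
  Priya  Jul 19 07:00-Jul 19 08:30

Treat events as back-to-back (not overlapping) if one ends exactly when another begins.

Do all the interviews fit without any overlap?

No

Sorted by start: Noor, Nadia, Priya, Ingrid, Sana, Declan, Jonas, Kenji.
Nadia starts after Noor ends, so Noor has no further overlaps.
Priya starts after Nadia ends, so Nadia has no further overlaps.
Ingrid starts before Priya ends → Priya and Ingrid overlap.
That's a conflict, so the schedule is not conflict-free.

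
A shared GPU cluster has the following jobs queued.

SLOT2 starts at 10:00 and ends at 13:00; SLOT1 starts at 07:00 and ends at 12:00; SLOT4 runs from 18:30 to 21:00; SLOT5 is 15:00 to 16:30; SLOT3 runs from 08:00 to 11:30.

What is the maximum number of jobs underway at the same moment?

Walk through starts and ends in time order (an end at T is processed before a start at T):
07:00 start SLOT1 → 1
08:00 start SLOT3 → 2
10:00 start SLOT2 → 3
11:30 end SLOT3 → 2
12:00 end SLOT1 → 1
13:00 end SLOT2 → 0
15:00 start SLOT5 → 1
16:30 end SLOT5 → 0
18:30 start SLOT4 → 1
21:00 end SLOT4 → 0
Peak is 3, at 10:00 (SLOT1, SLOT2, SLOT3).

3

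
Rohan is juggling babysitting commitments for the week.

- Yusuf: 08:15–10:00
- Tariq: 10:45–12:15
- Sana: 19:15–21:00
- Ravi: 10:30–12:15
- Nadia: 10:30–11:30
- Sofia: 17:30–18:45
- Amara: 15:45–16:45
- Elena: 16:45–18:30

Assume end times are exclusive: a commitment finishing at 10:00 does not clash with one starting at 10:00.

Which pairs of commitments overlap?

Elena & Sofia, Nadia & Ravi, Nadia & Tariq, Ravi & Tariq

Sorted by start: Yusuf, Ravi, Nadia, Tariq, Amara, Elena, Sofia, Sana.
Ravi starts after Yusuf ends; Yusuf is clear from here.
Nadia starts before Ravi ends → Ravi and Nadia overlap.
Tariq starts before Ravi ends → Ravi and Tariq overlap.
Amara starts after Ravi ends; Ravi is clear from here.
Tariq starts before Nadia ends → Nadia and Tariq overlap.
Amara starts after Nadia ends; Nadia is clear from here.
Amara starts after Tariq ends; Tariq is clear from here.
Elena starts exactly when Amara ends (back-to-back, no overlap); Amara is clear from here.
Sofia starts before Elena ends → Elena and Sofia overlap.
Sana starts after Elena ends.
Sana starts after Sofia ends.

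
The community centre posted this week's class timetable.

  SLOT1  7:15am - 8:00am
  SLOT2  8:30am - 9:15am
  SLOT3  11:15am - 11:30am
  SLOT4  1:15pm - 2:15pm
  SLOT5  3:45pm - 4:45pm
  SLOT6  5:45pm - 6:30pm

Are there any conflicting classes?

No

Sorted by start: SLOT1, SLOT2, SLOT3, SLOT4, SLOT5, SLOT6.
SLOT2 starts after SLOT1 ends; SLOT1 is clear from here.
SLOT3 starts after SLOT2 ends; SLOT2 is clear from here.
SLOT4 starts after SLOT3 ends; SLOT3 is clear from here.
SLOT5 starts after SLOT4 ends; SLOT4 is clear from here.
SLOT6 starts after SLOT5 ends.
Every pair is clear; the schedule has no overlaps.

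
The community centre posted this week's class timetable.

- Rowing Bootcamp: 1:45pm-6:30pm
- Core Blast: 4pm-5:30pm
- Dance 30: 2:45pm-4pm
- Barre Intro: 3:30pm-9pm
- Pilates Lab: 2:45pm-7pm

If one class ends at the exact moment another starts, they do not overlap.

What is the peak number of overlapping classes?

Sort all start/end points and keep a running count:
1:45pm start Rowing Bootcamp → 1
2:45pm start Dance 30 → 2
2:45pm start Pilates Lab → 3
3:30pm start Barre Intro → 4
4pm end Dance 30 → 3
4pm start Core Blast → 4
5:30pm end Core Blast → 3
6:30pm end Rowing Bootcamp → 2
7pm end Pilates Lab → 1
9pm end Barre Intro → 0
Peak is 4, at 3:30pm (Barre Intro, Dance 30, Pilates Lab, Rowing Bootcamp).

4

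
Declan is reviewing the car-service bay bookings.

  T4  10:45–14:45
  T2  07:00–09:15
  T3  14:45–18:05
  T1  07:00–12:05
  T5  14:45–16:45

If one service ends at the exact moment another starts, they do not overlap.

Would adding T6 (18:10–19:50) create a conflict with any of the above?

T1: ends 12:05 at or before T6 starts 18:10 → clear.
T2: ends 09:15 at or before T6 starts 18:10 → clear.
T4: ends 14:45 at or before T6 starts 18:10 → clear.
T3: ends 18:05 at or before T6 starts 18:10 → clear.
T5: ends 16:45 at or before T6 starts 18:10 → clear.

No — it doesn't clash with anything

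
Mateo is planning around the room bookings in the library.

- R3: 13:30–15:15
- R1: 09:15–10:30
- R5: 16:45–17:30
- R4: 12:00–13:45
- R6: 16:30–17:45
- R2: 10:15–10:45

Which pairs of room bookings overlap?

R1 & R2, R3 & R4, R5 & R6

Sorted by start: R1, R2, R4, R3, R6, R5.
R2 starts before R1 ends → R1 and R2 overlap.
R4 starts after R1 ends — done with R1.
R4 starts after R2 ends — done with R2.
R3 starts before R4 ends → R4 and R3 overlap.
R6 starts after R4 ends — done with R4.
R6 starts after R3 ends — done with R3.
R5 starts before R6 ends → R6 and R5 overlap.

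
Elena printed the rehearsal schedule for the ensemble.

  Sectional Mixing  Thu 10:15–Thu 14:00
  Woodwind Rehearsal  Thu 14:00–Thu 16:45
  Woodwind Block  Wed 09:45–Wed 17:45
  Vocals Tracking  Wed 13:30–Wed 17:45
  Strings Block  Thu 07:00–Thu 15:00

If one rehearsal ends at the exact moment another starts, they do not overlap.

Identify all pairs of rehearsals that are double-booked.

Sorted by start: Woodwind Block, Vocals Tracking, Strings Block, Sectional Mixing, Woodwind Rehearsal.
Vocals Tracking starts before Woodwind Block ends → Woodwind Block and Vocals Tracking overlap.
Strings Block starts after Woodwind Block ends, so Woodwind Block has no further overlaps.
Strings Block starts after Vocals Tracking ends, so Vocals Tracking has no further overlaps.
Sectional Mixing starts before Strings Block ends → Strings Block and Sectional Mixing overlap.
Woodwind Rehearsal starts before Strings Block ends → Strings Block and Woodwind Rehearsal overlap.
Woodwind Rehearsal starts exactly when Sectional Mixing ends (back-to-back, no overlap).

Sectional Mixing & Strings Block, Strings Block & Woodwind Rehearsal, Vocals Tracking & Woodwind Block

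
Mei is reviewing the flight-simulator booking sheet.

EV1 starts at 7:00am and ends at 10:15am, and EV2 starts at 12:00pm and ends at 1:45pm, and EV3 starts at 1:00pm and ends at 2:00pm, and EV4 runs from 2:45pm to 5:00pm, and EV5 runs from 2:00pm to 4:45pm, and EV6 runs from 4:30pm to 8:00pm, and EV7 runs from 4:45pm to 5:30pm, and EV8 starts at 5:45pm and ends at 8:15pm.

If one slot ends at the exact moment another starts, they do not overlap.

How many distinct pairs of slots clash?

7

Two intervals overlap when each starts before the other ends.
Sorted by start: EV1, EV2, EV3, EV5, EV4, EV6, EV7, EV8.
EV2 starts after EV1 ends, so nothing later overlaps EV1 either.
EV3 starts before EV2 ends → EV2 and EV3 overlap.
EV5 starts after EV2 ends, so nothing later overlaps EV2 either.
EV5 starts exactly when EV3 ends (back-to-back, no overlap), so nothing later overlaps EV3 either.
EV4 starts before EV5 ends → EV5 and EV4 overlap.
EV6 starts before EV5 ends → EV5 and EV6 overlap.
EV7 starts exactly when EV5 ends (back-to-back, no overlap), so nothing later overlaps EV5 either.
EV6 starts before EV4 ends → EV4 and EV6 overlap.
EV7 starts before EV4 ends → EV4 and EV7 overlap.
EV8 starts after EV4 ends.
EV7 starts before EV6 ends → EV6 and EV7 overlap.
EV8 starts before EV6 ends → EV6 and EV8 overlap.
EV8 starts after EV7 ends.
Overlapping pairs: EV2 & EV3, EV4 & EV5, EV4 & EV6, EV4 & EV7, EV5 & EV6, EV6 & EV7, EV6 & EV8 — 7 in total.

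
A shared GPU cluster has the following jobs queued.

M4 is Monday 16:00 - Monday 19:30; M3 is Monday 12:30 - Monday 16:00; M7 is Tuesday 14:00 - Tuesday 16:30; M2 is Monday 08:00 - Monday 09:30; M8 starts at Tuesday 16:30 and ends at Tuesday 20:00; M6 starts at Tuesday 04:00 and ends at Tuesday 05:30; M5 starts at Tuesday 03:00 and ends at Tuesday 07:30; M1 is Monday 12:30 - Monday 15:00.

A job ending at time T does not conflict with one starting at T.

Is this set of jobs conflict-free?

Sorted by start: M2, M1, M3, M4, M5, M6, M7, M8.
M1 starts after M2 ends, so nothing later overlaps M2 either.
M3 starts before M1 ends → M1 and M3 overlap.
That's a conflict, so the schedule is not conflict-free.

No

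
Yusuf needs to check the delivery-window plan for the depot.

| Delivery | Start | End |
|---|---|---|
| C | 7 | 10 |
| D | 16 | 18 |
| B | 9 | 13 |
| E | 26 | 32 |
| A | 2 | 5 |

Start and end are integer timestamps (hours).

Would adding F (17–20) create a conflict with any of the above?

A: ends 5 at or before F starts 17 → clear.
C: ends 10 at or before F starts 17 → clear.
B: ends 13 at or before F starts 17 → clear.
D: starts 16 before F ends 20, and ends 18 after F starts 17 → overlap.
E: starts 26 at or after F ends 20 → clear.
F overlaps D.

Yes — it overlaps D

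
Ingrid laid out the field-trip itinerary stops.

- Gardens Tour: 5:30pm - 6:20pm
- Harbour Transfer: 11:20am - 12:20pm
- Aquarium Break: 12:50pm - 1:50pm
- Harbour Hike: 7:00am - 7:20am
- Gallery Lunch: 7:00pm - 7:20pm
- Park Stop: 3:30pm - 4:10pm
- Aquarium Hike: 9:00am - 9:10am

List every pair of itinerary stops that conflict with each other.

none

Sorted by start: Harbour Hike, Aquarium Hike, Harbour Transfer, Aquarium Break, Park Stop, Gardens Tour, Gallery Lunch.
Aquarium Hike starts after Harbour Hike ends — done with Harbour Hike.
Harbour Transfer starts after Aquarium Hike ends — done with Aquarium Hike.
Aquarium Break starts after Harbour Transfer ends — done with Harbour Transfer.
Park Stop starts after Aquarium Break ends — done with Aquarium Break.
Gardens Tour starts after Park Stop ends — done with Park Stop.
Gallery Lunch starts after Gardens Tour ends.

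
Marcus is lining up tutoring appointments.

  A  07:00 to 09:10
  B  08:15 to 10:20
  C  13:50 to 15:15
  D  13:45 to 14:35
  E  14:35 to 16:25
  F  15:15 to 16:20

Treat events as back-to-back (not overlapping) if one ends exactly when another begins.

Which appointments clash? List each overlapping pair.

Sorted by start: A, B, D, C, E, F.
B starts before A ends → A and B overlap.
D starts after A ends, so A has no further overlaps.
D starts after B ends, so B has no further overlaps.
C starts before D ends → D and C overlap.
E starts exactly when D ends (back-to-back, no overlap), so D has no further overlaps.
E starts before C ends → C and E overlap.
F starts exactly when C ends (back-to-back, no overlap).
F starts before E ends → E and F overlap.

A & B, C & D, C & E, E & F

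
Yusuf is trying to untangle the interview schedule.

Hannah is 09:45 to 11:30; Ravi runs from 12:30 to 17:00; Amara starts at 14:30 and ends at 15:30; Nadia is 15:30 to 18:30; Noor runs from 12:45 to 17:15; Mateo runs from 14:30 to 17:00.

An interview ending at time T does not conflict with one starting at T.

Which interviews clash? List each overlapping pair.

Amara & Mateo, Amara & Noor, Amara & Ravi, Mateo & Nadia, Mateo & Noor, Mateo & Ravi, Nadia & Noor, Nadia & Ravi, Noor & Ravi

Sorted by start: Hannah, Ravi, Noor, Amara, Mateo, Nadia.
Ravi starts after Hannah ends — done with Hannah.
Noor starts before Ravi ends → Ravi and Noor overlap.
Amara starts before Ravi ends → Ravi and Amara overlap.
Mateo starts before Ravi ends → Ravi and Mateo overlap.
Nadia starts before Ravi ends → Ravi and Nadia overlap.
Amara starts before Noor ends → Noor and Amara overlap.
Mateo starts before Noor ends → Noor and Mateo overlap.
Nadia starts before Noor ends → Noor and Nadia overlap.
Mateo starts before Amara ends → Amara and Mateo overlap.
Nadia starts exactly when Amara ends (back-to-back, no overlap).
Nadia starts before Mateo ends → Mateo and Nadia overlap.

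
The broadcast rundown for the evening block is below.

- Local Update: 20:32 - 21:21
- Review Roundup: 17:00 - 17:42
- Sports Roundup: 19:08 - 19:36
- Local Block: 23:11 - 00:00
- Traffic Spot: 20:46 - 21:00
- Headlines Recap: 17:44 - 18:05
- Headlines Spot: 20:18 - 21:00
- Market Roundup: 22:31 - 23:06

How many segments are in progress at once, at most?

3

Sweep the timeline, counting +1 at each start and −1 at each end (ends before starts at a tie):
17:00 start Review Roundup → 1
17:42 end Review Roundup → 0
17:44 start Headlines Recap → 1
18:05 end Headlines Recap → 0
19:08 start Sports Roundup → 1
19:36 end Sports Roundup → 0
20:18 start Headlines Spot → 1
20:32 start Local Update → 2
20:46 start Traffic Spot → 3
21:00 end Headlines Spot → 2
21:00 end Traffic Spot → 1
21:21 end Local Update → 0
22:31 start Market Roundup → 1
23:06 end Market Roundup → 0
23:11 start Local Block → 1
00:00 end Local Block → 0
Peak is 3, at 20:46 (Headlines Spot, Local Update, Traffic Spot).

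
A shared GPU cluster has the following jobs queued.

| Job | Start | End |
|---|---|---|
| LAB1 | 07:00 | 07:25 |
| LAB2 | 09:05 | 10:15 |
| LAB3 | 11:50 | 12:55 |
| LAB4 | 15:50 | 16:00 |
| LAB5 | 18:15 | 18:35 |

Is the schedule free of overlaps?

Sorted by start: LAB1, LAB2, LAB3, LAB4, LAB5.
LAB2 starts after LAB1 ends, so nothing later overlaps LAB1 either.
LAB3 starts after LAB2 ends, so nothing later overlaps LAB2 either.
LAB4 starts after LAB3 ends, so nothing later overlaps LAB3 either.
LAB5 starts after LAB4 ends.
Every pair is clear; the schedule has no overlaps.

Yes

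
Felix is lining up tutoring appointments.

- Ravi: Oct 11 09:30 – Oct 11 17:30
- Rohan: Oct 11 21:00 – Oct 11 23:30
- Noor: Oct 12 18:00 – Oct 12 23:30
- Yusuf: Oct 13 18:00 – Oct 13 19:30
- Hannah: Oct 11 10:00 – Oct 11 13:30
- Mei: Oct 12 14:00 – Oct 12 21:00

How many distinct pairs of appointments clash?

Sorted by start: Ravi, Hannah, Rohan, Mei, Noor, Yusuf.
Hannah starts before Ravi ends → Ravi and Hannah overlap.
Rohan starts after Ravi ends, so Ravi has no further overlaps.
Rohan starts after Hannah ends, so Hannah has no further overlaps.
Mei starts after Rohan ends, so Rohan has no further overlaps.
Noor starts before Mei ends → Mei and Noor overlap.
Yusuf starts after Mei ends.
Yusuf starts after Noor ends.
Overlapping pairs: Hannah & Ravi, Mei & Noor — 2 in total.

2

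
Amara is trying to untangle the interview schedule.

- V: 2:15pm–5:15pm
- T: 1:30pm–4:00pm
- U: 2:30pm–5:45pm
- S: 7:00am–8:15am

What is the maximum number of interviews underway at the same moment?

Sort all start/end points and keep a running count:
7:00am start S → 1
8:15am end S → 0
1:30pm start T → 1
2:15pm start V → 2
2:30pm start U → 3
4:00pm end T → 2
5:15pm end V → 1
5:45pm end U → 0
Peak is 3, at 2:30pm (T, U, V).

3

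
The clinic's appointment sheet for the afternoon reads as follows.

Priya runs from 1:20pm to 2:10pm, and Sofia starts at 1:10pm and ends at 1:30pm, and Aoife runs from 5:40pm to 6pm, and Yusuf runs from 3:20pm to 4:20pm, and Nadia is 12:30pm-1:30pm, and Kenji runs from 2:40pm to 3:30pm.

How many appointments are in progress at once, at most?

3

Walk through starts and ends in time order (an end at T is processed before a start at T):
12:30pm start Nadia → 1
1:10pm start Sofia → 2
1:20pm start Priya → 3
1:30pm end Nadia → 2
1:30pm end Sofia → 1
2:10pm end Priya → 0
2:40pm start Kenji → 1
3:20pm start Yusuf → 2
3:30pm end Kenji → 1
4:20pm end Yusuf → 0
5:40pm start Aoife → 1
6pm end Aoife → 0
Peak is 3, at 1:20pm (Nadia, Priya, Sofia).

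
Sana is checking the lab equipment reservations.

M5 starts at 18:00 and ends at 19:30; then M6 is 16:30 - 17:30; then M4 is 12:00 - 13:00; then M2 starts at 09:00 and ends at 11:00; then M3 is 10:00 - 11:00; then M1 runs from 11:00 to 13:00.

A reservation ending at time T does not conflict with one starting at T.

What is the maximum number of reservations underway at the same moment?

Sort all start/end points and keep a running count:
09:00 start M2 → 1
10:00 start M3 → 2
11:00 end M2 → 1
11:00 end M3 → 0
11:00 start M1 → 1
12:00 start M4 → 2
13:00 end M1 → 1
13:00 end M4 → 0
16:30 start M6 → 1
17:30 end M6 → 0
18:00 start M5 → 1
19:30 end M5 → 0
Peak is 2, at 10:00 (M2, M3).

2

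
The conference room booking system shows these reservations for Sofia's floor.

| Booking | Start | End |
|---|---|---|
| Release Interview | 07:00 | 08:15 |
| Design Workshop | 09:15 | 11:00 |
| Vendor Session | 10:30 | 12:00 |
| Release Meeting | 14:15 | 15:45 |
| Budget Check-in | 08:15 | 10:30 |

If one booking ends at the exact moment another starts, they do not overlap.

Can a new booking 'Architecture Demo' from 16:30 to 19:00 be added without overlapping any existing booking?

Yes — the slot is free

Release Interview: ends 08:15 at or before Architecture Demo starts 16:30 → clear.
Budget Check-in: ends 10:30 at or before Architecture Demo starts 16:30 → clear.
Design Workshop: ends 11:00 at or before Architecture Demo starts 16:30 → clear.
Vendor Session: ends 12:00 at or before Architecture Demo starts 16:30 → clear.
Release Meeting: ends 15:45 at or before Architecture Demo starts 16:30 → clear.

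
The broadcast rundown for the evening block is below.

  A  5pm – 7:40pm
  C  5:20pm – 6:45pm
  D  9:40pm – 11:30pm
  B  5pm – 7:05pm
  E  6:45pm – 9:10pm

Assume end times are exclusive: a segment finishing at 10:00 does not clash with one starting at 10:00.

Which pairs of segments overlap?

A & B, A & C, A & E, B & C, B & E

Two intervals overlap when each starts before the other ends.
Sorted by start: A, B, C, E, D.
B starts before A ends → A and B overlap.
C starts before A ends → A and C overlap.
E starts before A ends → A and E overlap.
D starts after A ends.
C starts before B ends → B and C overlap.
E starts before B ends → B and E overlap.
D starts after B ends.
E starts exactly when C ends (back-to-back, no overlap), so nothing later overlaps C either.
D starts after E ends.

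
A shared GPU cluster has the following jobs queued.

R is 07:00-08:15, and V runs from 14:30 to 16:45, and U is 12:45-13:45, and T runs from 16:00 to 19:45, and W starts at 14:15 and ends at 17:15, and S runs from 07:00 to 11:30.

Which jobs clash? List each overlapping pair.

Sorted by start: R, S, U, W, V, T.
S starts before R ends → R and S overlap.
U starts after R ends, so R has no further overlaps.
U starts after S ends, so S has no further overlaps.
W starts after U ends, so U has no further overlaps.
V starts before W ends → W and V overlap.
T starts before W ends → W and T overlap.
T starts before V ends → V and T overlap.

R & S, T & V, T & W, V & W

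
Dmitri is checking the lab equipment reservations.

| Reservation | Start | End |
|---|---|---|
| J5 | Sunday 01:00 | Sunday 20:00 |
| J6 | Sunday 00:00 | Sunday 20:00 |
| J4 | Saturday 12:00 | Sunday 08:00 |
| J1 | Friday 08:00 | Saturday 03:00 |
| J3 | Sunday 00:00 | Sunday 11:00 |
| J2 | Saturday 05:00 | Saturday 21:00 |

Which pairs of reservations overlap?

J2 & J4, J3 & J4, J3 & J5, J3 & J6, J4 & J5, J4 & J6, J5 & J6

Check each pair: they overlap iff neither finishes before the other starts.
Sorted by start: J1, J2, J4, J3, J6, J5.
J2 starts after J1 ends, so J1 has no further overlaps.
J4 starts before J2 ends → J2 and J4 overlap.
J3 starts after J2 ends, so J2 has no further overlaps.
J3 starts before J4 ends → J4 and J3 overlap.
J6 starts before J4 ends → J4 and J6 overlap.
J5 starts before J4 ends → J4 and J5 overlap.
J6 starts before J3 ends → J3 and J6 overlap.
J5 starts before J3 ends → J3 and J5 overlap.
J5 starts before J6 ends → J6 and J5 overlap.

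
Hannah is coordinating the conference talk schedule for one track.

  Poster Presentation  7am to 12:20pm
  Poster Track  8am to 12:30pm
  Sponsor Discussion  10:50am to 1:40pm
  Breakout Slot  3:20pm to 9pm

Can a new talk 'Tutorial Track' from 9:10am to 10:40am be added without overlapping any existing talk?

No — it overlaps Poster Presentation, Poster Track

Poster Presentation: starts 7am before Tutorial Track ends 10:40am, and ends 12:20pm after Tutorial Track starts 9:10am → overlap.
Poster Track: starts 8am before Tutorial Track ends 10:40am, and ends 12:30pm after Tutorial Track starts 9:10am → overlap.
Sponsor Discussion: starts 10:50am at or after Tutorial Track ends 10:40am → clear.
Breakout Slot: starts 3:20pm at or after Tutorial Track ends 10:40am → clear.
Tutorial Track overlaps Poster Presentation, Poster Track.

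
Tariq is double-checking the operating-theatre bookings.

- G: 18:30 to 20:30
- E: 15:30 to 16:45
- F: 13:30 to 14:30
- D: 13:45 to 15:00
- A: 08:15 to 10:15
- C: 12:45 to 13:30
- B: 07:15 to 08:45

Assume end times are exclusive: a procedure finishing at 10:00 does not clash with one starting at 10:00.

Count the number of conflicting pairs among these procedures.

2

Check each pair: they overlap iff neither finishes before the other starts.
Sorted by start: B, A, C, F, D, E, G.
A starts before B ends → B and A overlap.
C starts after B ends, so B has no further overlaps.
C starts after A ends, so A has no further overlaps.
F starts exactly when C ends (back-to-back, no overlap), so C has no further overlaps.
D starts before F ends → F and D overlap.
E starts after F ends, so F has no further overlaps.
E starts after D ends, so D has no further overlaps.
G starts after E ends.
Overlapping pairs: A & B, D & F — 2 in total.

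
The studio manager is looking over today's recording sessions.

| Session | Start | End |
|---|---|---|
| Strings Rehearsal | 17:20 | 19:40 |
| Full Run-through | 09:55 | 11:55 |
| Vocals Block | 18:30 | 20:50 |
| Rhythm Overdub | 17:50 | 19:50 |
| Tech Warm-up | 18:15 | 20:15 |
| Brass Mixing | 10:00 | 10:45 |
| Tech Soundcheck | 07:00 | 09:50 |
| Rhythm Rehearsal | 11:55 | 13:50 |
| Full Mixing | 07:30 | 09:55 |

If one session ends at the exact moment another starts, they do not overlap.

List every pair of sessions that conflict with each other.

Sorted by start: Tech Soundcheck, Full Mixing, Full Run-through, Brass Mixing, Rhythm Rehearsal, Strings Rehearsal, Rhythm Overdub, Tech Warm-up, Vocals Block.
Full Mixing starts before Tech Soundcheck ends → Tech Soundcheck and Full Mixing overlap.
Full Run-through starts after Tech Soundcheck ends, so nothing later overlaps Tech Soundcheck either.
Full Run-through starts exactly when Full Mixing ends (back-to-back, no overlap), so nothing later overlaps Full Mixing either.
Brass Mixing starts before Full Run-through ends → Full Run-through and Brass Mixing overlap.
Rhythm Rehearsal starts exactly when Full Run-through ends (back-to-back, no overlap), so nothing later overlaps Full Run-through either.
Rhythm Rehearsal starts after Brass Mixing ends, so nothing later overlaps Brass Mixing either.
Strings Rehearsal starts after Rhythm Rehearsal ends, so nothing later overlaps Rhythm Rehearsal either.
Rhythm Overdub starts before Strings Rehearsal ends → Strings Rehearsal and Rhythm Overdub overlap.
Tech Warm-up starts before Strings Rehearsal ends → Strings Rehearsal and Tech Warm-up overlap.
Vocals Block starts before Strings Rehearsal ends → Strings Rehearsal and Vocals Block overlap.
Tech Warm-up starts before Rhythm Overdub ends → Rhythm Overdub and Tech Warm-up overlap.
Vocals Block starts before Rhythm Overdub ends → Rhythm Overdub and Vocals Block overlap.
Vocals Block starts before Tech Warm-up ends → Tech Warm-up and Vocals Block overlap.

Brass Mixing & Full Run-through, Full Mixing & Tech Soundcheck, Rhythm Overdub & Strings Rehearsal, Rhythm Overdub & Tech Warm-up, Rhythm Overdub & Vocals Block, Strings Rehearsal & Tech Warm-up, Strings Rehearsal & Vocals Block, Tech Warm-up & Vocals Block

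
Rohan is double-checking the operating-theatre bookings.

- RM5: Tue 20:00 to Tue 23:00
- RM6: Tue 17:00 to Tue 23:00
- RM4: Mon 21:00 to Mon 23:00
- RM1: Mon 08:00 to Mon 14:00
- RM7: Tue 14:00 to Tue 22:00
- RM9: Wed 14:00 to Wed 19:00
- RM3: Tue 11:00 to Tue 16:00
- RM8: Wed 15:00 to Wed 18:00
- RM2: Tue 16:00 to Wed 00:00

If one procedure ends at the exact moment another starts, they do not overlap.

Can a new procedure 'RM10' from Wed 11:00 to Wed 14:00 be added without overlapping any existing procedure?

Yes — the slot is free

RM1: ends Mon 14:00 at or before RM10 starts Wed 11:00 → clear.
RM4: ends Mon 23:00 at or before RM10 starts Wed 11:00 → clear.
RM3: ends Tue 16:00 at or before RM10 starts Wed 11:00 → clear.
RM7: ends Tue 22:00 at or before RM10 starts Wed 11:00 → clear.
RM2: ends Wed 00:00 at or before RM10 starts Wed 11:00 → clear.
RM6: ends Tue 23:00 at or before RM10 starts Wed 11:00 → clear.
RM5: ends Tue 23:00 at or before RM10 starts Wed 11:00 → clear.
RM9: starts Wed 14:00 at or after RM10 ends Wed 14:00 → clear.
RM8: starts Wed 15:00 at or after RM10 ends Wed 14:00 → clear.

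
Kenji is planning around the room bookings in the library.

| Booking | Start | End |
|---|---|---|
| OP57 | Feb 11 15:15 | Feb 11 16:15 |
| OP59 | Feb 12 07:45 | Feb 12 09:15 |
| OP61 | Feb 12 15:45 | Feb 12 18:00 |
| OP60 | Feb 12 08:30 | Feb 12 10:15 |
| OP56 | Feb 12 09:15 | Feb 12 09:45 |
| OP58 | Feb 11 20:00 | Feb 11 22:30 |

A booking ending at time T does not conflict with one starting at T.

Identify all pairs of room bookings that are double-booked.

OP56 & OP60, OP59 & OP60

Two intervals overlap when each starts before the other ends.
Sorted by start: OP57, OP58, OP59, OP60, OP56, OP61.
OP58 starts after OP57 ends; OP57 is clear from here.
OP59 starts after OP58 ends; OP58 is clear from here.
OP60 starts before OP59 ends → OP59 and OP60 overlap.
OP56 starts exactly when OP59 ends (back-to-back, no overlap); OP59 is clear from here.
OP56 starts before OP60 ends → OP60 and OP56 overlap.
OP61 starts after OP60 ends.
OP61 starts after OP56 ends.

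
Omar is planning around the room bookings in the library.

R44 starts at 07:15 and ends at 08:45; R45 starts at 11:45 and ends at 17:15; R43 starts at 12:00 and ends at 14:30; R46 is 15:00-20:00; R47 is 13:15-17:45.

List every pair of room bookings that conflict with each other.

Two intervals overlap when each starts before the other ends.
Sorted by start: R44, R45, R43, R47, R46.
R45 starts after R44 ends — done with R44.
R43 starts before R45 ends → R45 and R43 overlap.
R47 starts before R45 ends → R45 and R47 overlap.
R46 starts before R45 ends → R45 and R46 overlap.
R47 starts before R43 ends → R43 and R47 overlap.
R46 starts after R43 ends.
R46 starts before R47 ends → R47 and R46 overlap.

R43 & R45, R43 & R47, R45 & R46, R45 & R47, R46 & R47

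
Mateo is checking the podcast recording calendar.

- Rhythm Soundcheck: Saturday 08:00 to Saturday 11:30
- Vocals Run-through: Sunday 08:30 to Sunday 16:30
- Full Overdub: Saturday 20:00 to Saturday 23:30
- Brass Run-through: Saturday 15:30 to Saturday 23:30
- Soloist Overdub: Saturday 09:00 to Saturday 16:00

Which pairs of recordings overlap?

Brass Run-through & Full Overdub, Brass Run-through & Soloist Overdub, Rhythm Soundcheck & Soloist Overdub

Two intervals overlap when each starts before the other ends.
Sorted by start: Rhythm Soundcheck, Soloist Overdub, Brass Run-through, Full Overdub, Vocals Run-through.
Soloist Overdub starts before Rhythm Soundcheck ends → Rhythm Soundcheck and Soloist Overdub overlap.
Brass Run-through starts after Rhythm Soundcheck ends, so Rhythm Soundcheck has no further overlaps.
Brass Run-through starts before Soloist Overdub ends → Soloist Overdub and Brass Run-through overlap.
Full Overdub starts after Soloist Overdub ends, so Soloist Overdub has no further overlaps.
Full Overdub starts before Brass Run-through ends → Brass Run-through and Full Overdub overlap.
Vocals Run-through starts after Brass Run-through ends.
Vocals Run-through starts after Full Overdub ends.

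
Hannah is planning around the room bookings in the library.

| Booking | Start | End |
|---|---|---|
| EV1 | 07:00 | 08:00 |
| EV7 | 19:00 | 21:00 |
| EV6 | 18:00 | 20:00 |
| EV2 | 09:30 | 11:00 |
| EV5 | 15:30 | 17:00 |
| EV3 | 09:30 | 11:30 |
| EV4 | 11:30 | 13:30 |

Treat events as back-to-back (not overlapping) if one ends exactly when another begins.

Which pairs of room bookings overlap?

EV2 & EV3, EV6 & EV7

Two intervals overlap when each starts before the other ends.
Sorted by start: EV1, EV2, EV3, EV4, EV5, EV6, EV7.
EV2 starts after EV1 ends, so nothing later overlaps EV1 either.
EV3 starts before EV2 ends → EV2 and EV3 overlap.
EV4 starts after EV2 ends, so nothing later overlaps EV2 either.
EV4 starts exactly when EV3 ends (back-to-back, no overlap), so nothing later overlaps EV3 either.
EV5 starts after EV4 ends, so nothing later overlaps EV4 either.
EV6 starts after EV5 ends, so nothing later overlaps EV5 either.
EV7 starts before EV6 ends → EV6 and EV7 overlap.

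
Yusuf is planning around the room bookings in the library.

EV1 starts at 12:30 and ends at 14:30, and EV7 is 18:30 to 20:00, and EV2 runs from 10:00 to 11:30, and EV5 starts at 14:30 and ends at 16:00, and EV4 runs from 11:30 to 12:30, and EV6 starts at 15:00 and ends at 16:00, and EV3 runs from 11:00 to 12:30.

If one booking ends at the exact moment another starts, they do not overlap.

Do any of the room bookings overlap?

Two intervals overlap when each starts before the other ends.
Sorted by start: EV2, EV3, EV4, EV1, EV5, EV6, EV7.
EV3 starts before EV2 ends → EV2 and EV3 overlap.
That's a conflict, so the schedule is not conflict-free.

Yes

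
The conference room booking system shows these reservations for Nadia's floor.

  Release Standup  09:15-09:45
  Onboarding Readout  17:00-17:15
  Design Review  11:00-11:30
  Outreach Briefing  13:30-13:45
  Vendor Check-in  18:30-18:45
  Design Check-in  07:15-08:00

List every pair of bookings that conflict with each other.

no conflicts

Sorted by start: Design Check-in, Release Standup, Design Review, Outreach Briefing, Onboarding Readout, Vendor Check-in.
Release Standup starts after Design Check-in ends; Design Check-in is clear from here.
Design Review starts after Release Standup ends; Release Standup is clear from here.
Outreach Briefing starts after Design Review ends; Design Review is clear from here.
Onboarding Readout starts after Outreach Briefing ends; Outreach Briefing is clear from here.
Vendor Check-in starts after Onboarding Readout ends.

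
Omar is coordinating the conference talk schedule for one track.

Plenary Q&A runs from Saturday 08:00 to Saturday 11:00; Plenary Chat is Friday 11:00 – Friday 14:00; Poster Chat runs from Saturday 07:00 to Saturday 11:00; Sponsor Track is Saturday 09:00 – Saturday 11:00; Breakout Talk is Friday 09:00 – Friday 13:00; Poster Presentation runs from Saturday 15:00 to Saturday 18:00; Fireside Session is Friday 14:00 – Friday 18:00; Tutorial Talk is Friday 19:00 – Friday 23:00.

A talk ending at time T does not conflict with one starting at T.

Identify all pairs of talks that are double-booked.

Breakout Talk & Plenary Chat, Plenary Q&A & Poster Chat, Plenary Q&A & Sponsor Track, Poster Chat & Sponsor Track

Sorted by start: Breakout Talk, Plenary Chat, Fireside Session, Tutorial Talk, Poster Chat, Plenary Q&A, Sponsor Track, Poster Presentation.
Plenary Chat starts before Breakout Talk ends → Breakout Talk and Plenary Chat overlap.
Fireside Session starts after Breakout Talk ends, so nothing later overlaps Breakout Talk either.
Fireside Session starts exactly when Plenary Chat ends (back-to-back, no overlap), so nothing later overlaps Plenary Chat either.
Tutorial Talk starts after Fireside Session ends, so nothing later overlaps Fireside Session either.
Poster Chat starts after Tutorial Talk ends, so nothing later overlaps Tutorial Talk either.
Plenary Q&A starts before Poster Chat ends → Poster Chat and Plenary Q&A overlap.
Sponsor Track starts before Poster Chat ends → Poster Chat and Sponsor Track overlap.
Poster Presentation starts after Poster Chat ends.
Sponsor Track starts before Plenary Q&A ends → Plenary Q&A and Sponsor Track overlap.
Poster Presentation starts after Plenary Q&A ends.
Poster Presentation starts after Sponsor Track ends.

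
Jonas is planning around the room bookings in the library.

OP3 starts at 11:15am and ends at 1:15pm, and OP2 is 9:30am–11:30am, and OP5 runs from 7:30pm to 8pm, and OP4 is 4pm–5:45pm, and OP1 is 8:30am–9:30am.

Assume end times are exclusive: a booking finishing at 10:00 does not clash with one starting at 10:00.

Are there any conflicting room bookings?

Sorted by start: OP1, OP2, OP3, OP4, OP5.
OP2 starts exactly when OP1 ends (back-to-back, no overlap); OP1 is clear from here.
OP3 starts before OP2 ends → OP2 and OP3 overlap.
That's a conflict, so the schedule is not conflict-free.

Yes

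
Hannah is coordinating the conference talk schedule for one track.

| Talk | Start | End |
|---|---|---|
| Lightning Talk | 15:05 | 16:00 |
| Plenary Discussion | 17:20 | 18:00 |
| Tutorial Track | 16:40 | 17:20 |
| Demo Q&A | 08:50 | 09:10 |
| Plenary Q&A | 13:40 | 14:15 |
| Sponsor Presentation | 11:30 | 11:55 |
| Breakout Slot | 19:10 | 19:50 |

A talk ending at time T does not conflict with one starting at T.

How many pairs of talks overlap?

Sorted by start: Demo Q&A, Sponsor Presentation, Plenary Q&A, Lightning Talk, Tutorial Track, Plenary Discussion, Breakout Slot.
Sponsor Presentation starts after Demo Q&A ends; Demo Q&A is clear from here.
Plenary Q&A starts after Sponsor Presentation ends; Sponsor Presentation is clear from here.
Lightning Talk starts after Plenary Q&A ends; Plenary Q&A is clear from here.
Tutorial Track starts after Lightning Talk ends; Lightning Talk is clear from here.
Plenary Discussion starts exactly when Tutorial Track ends (back-to-back, no overlap); Tutorial Track is clear from here.
Breakout Slot starts after Plenary Discussion ends.
No pair overlaps.

0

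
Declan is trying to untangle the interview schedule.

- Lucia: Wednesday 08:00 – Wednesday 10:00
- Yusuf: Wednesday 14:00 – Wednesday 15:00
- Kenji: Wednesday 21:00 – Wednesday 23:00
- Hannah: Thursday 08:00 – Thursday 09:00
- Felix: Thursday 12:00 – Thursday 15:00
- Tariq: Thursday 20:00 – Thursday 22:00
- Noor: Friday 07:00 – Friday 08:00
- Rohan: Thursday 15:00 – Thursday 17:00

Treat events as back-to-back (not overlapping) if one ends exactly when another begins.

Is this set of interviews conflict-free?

Sorted by start: Lucia, Yusuf, Kenji, Hannah, Felix, Rohan, Tariq, Noor.
Yusuf starts after Lucia ends — done with Lucia.
Kenji starts after Yusuf ends — done with Yusuf.
Hannah starts after Kenji ends — done with Kenji.
Felix starts after Hannah ends — done with Hannah.
Rohan starts exactly when Felix ends (back-to-back, no overlap) — done with Felix.
Tariq starts after Rohan ends — done with Rohan.
Noor starts after Tariq ends.
Every pair is clear; the schedule has no overlaps.

Yes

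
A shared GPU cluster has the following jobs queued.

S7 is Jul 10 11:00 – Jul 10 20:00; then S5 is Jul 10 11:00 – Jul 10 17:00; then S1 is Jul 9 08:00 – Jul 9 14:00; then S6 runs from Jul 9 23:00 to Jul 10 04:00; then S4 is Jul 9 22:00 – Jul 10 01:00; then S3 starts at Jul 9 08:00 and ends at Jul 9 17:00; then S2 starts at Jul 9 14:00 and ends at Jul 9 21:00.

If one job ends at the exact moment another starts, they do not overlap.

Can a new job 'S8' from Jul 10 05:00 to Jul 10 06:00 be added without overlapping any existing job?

S1: ends Jul 9 14:00 at or before S8 starts Jul 10 05:00 → clear.
S3: ends Jul 9 17:00 at or before S8 starts Jul 10 05:00 → clear.
S2: ends Jul 9 21:00 at or before S8 starts Jul 10 05:00 → clear.
S4: ends Jul 10 01:00 at or before S8 starts Jul 10 05:00 → clear.
S6: ends Jul 10 04:00 at or before S8 starts Jul 10 05:00 → clear.
S5: starts Jul 10 11:00 at or after S8 ends Jul 10 06:00 → clear.
S7: starts Jul 10 11:00 at or after S8 ends Jul 10 06:00 → clear.

Yes — the slot is free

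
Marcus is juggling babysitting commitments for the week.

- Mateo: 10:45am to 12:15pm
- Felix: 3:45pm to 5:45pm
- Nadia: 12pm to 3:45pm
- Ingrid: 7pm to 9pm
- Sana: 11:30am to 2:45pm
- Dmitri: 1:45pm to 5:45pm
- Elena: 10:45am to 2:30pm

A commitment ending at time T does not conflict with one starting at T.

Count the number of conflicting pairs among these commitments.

Sorted by start: Elena, Mateo, Sana, Nadia, Dmitri, Felix, Ingrid.
Mateo starts before Elena ends → Elena and Mateo overlap.
Sana starts before Elena ends → Elena and Sana overlap.
Nadia starts before Elena ends → Elena and Nadia overlap.
Dmitri starts before Elena ends → Elena and Dmitri overlap.
Felix starts after Elena ends, so Elena has no further overlaps.
Sana starts before Mateo ends → Mateo and Sana overlap.
Nadia starts before Mateo ends → Mateo and Nadia overlap.
Dmitri starts after Mateo ends, so Mateo has no further overlaps.
Nadia starts before Sana ends → Sana and Nadia overlap.
Dmitri starts before Sana ends → Sana and Dmitri overlap.
Felix starts after Sana ends, so Sana has no further overlaps.
Dmitri starts before Nadia ends → Nadia and Dmitri overlap.
Felix starts exactly when Nadia ends (back-to-back, no overlap), so Nadia has no further overlaps.
Felix starts before Dmitri ends → Dmitri and Felix overlap.
Ingrid starts after Dmitri ends.
Ingrid starts after Felix ends.
Overlapping pairs: Dmitri & Elena, Dmitri & Felix, Dmitri & Nadia, Dmitri & Sana, Elena & Mateo, Elena & Nadia, Elena & Sana, Mateo & Nadia, Mateo & Sana, Nadia & Sana — 10 in total.

10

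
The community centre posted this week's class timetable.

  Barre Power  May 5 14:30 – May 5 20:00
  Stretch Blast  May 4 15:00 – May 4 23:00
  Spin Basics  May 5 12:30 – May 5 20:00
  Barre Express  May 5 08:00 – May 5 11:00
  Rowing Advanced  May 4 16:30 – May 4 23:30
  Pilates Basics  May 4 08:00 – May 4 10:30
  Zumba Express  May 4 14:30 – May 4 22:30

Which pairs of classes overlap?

Barre Power & Spin Basics, Rowing Advanced & Stretch Blast, Rowing Advanced & Zumba Express, Stretch Blast & Zumba Express

Sorted by start: Pilates Basics, Zumba Express, Stretch Blast, Rowing Advanced, Barre Express, Spin Basics, Barre Power.
Zumba Express starts after Pilates Basics ends — done with Pilates Basics.
Stretch Blast starts before Zumba Express ends → Zumba Express and Stretch Blast overlap.
Rowing Advanced starts before Zumba Express ends → Zumba Express and Rowing Advanced overlap.
Barre Express starts after Zumba Express ends — done with Zumba Express.
Rowing Advanced starts before Stretch Blast ends → Stretch Blast and Rowing Advanced overlap.
Barre Express starts after Stretch Blast ends — done with Stretch Blast.
Barre Express starts after Rowing Advanced ends — done with Rowing Advanced.
Spin Basics starts after Barre Express ends — done with Barre Express.
Barre Power starts before Spin Basics ends → Spin Basics and Barre Power overlap.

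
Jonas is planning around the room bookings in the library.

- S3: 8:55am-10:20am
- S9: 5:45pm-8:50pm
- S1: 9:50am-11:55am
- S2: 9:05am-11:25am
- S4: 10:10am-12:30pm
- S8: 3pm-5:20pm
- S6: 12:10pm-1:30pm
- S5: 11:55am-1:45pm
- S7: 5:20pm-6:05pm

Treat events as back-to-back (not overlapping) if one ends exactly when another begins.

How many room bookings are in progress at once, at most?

Sweep the timeline, counting +1 at each start and −1 at each end (ends before starts at a tie):
8:55am start S3 → 1
9:05am start S2 → 2
9:50am start S1 → 3
10:10am start S4 → 4
10:20am end S3 → 3
11:25am end S2 → 2
11:55am end S1 → 1
11:55am start S5 → 2
12:10pm start S6 → 3
12:30pm end S4 → 2
1:30pm end S6 → 1
1:45pm end S5 → 0
3pm start S8 → 1
5:20pm end S8 → 0
5:20pm start S7 → 1
5:45pm start S9 → 2
6:05pm end S7 → 1
8:50pm end S9 → 0
Peak is 4, at 10:10am (S1, S2, S3, S4).

4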